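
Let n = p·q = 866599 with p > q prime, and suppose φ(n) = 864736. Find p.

977

φ(n) = (p−1)(q−1) = n − (p+q) + 1, so p + q = 866599 − 864736 + 1 = 1864.
p and q are the roots of t² − 1864t + 866599 = 0.
Discriminant: 1864² − 4·866599 = 3474496 − 3466396 = 8100; √8100 = 90.
q = (1864 − 90)/2 = 887, p = (1864 + 90)/2 = 977.
Check: 887 · 977 = 866599.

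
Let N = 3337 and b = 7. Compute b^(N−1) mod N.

2028

7^1 ≡ 7 (mod 3337)
7^2 ≡ 7^2 = 49 ≡ 49 (mod 3337)
7^4 ≡ 49^2 = 2401 ≡ 2401 (mod 3337)
7^8 ≡ 2401^2 = 5764801 ≡ 1802 (mod 3337)
7^16 ≡ 1802^2 = 3247204 ≡ 303 (mod 3337)
7^32 ≡ 303^2 = 91809 ≡ 1710 (mod 3337)
7^64 ≡ 1710^2 = 2924100 ≡ 888 (mod 3337)
7^128 ≡ 888^2 = 788544 ≡ 1012 (mod 3337)
7^256 ≡ 1012^2 = 1024144 ≡ 3022 (mod 3337)
7^512 ≡ 3022^2 = 9132484 ≡ 2452 (mod 3337)
7^1024 ≡ 2452^2 = 6012304 ≡ 2367 (mod 3337)
7^2048 ≡ 2367^2 = 5602689 ≡ 3203 (mod 3337)
3336 = 2048 + 1024 + 256 + 8 in binary powers of 2.
So 7^3336 ≡ 3203 · 2367 · 3022 · 1802 ≡ 2028 (mod 3337).
Since 2028 ≠ 1, base 7 is a Fermat witness: 3337 is composite.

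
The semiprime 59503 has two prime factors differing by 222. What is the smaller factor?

Since p = q + 222, we have 59503 = q(q + 222), so q² + 222q − 59503 = 0.
Discriminant: 222² + 4·59503 = 49284 + 238012 = 287296; √287296 = 536.
q = (−222 + 536)/2 = 157, and p = q + 222 = 379.
Check: 157 · 379 = 59503.

157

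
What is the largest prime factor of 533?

41

533 = 13 · 41
41 is prime.
So 533 = 13 · 41; the largest prime factor is 41.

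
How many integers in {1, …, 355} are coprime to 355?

Factor: 355 = 5 · 71.
φ(355) = (5−1) · (71−1) = 4 · 70 = 280.

280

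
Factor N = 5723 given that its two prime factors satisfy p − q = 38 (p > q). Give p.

Since p = q + 38, we have 5723 = q(q + 38), so q² + 38q − 5723 = 0.
Discriminant: 38² + 4·5723 = 1444 + 22892 = 24336; √24336 = 156.
q = (−38 + 156)/2 = 59, and p = q + 38 = 97.
Check: 59 · 97 = 5723.

97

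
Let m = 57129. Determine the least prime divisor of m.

3

57129 is odd.
Digit sum 24, divisible by 3.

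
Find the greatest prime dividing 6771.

6771 = 3 · 2257
2257 = 37 · 61
61 is prime.
So 6771 = 3 · 37 · 61; the largest prime factor is 61.

61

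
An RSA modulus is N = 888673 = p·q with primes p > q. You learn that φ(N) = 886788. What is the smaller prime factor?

919

φ(n) = (p−1)(q−1) = n − (p+q) + 1, so p + q = 888673 − 886788 + 1 = 1886.
p and q are the roots of t² − 1886t + 888673 = 0.
Discriminant: 1886² − 4·888673 = 3556996 − 3554692 = 2304; √2304 = 48.
q = (1886 − 48)/2 = 919, p = (1886 + 48)/2 = 967.
Check: 919 · 967 = 888673.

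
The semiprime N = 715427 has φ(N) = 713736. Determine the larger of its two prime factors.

863

φ(n) = (p−1)(q−1) = n − (p+q) + 1, so p + q = 715427 − 713736 + 1 = 1692.
p and q are the roots of t² − 1692t + 715427 = 0.
Discriminant: 1692² − 4·715427 = 2862864 − 2861708 = 1156; √1156 = 34.
q = (1692 − 34)/2 = 829, p = (1692 + 34)/2 = 863.
Check: 829 · 863 = 715427.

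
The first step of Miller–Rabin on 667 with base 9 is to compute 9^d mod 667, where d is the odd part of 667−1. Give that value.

660

667 − 1 = 666 = 2^1 · 333, so d = 333.
9^1 ≡ 9 (mod 667)
9^2 ≡ 9^2 = 81 ≡ 81 (mod 667)
9^4 ≡ 81^2 = 6561 ≡ 558 (mod 667)
9^8 ≡ 558^2 = 311364 ≡ 542 (mod 667)
9^16 ≡ 542^2 = 293764 ≡ 284 (mod 667)
9^32 ≡ 284^2 = 80656 ≡ 616 (mod 667)
9^64 ≡ 616^2 = 379456 ≡ 600 (mod 667)
9^128 ≡ 600^2 = 360000 ≡ 487 (mod 667)
9^256 ≡ 487^2 = 237169 ≡ 384 (mod 667)
333 = 256 + 64 + 8 + 4 + 1 in binary powers of 2.
So 9^333 ≡ 384 · 600 · 542 · 558 · 9 ≡ 660 (mod 667).
Squaring chain: 660; never reaches −1, so base 9 is a Miller–Rabin witness that 667 is composite.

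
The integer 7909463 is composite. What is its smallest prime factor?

43

7909463 is odd.
Digit sum 38, not divisible by 3.
Ends in 3: not divisible by 5.
7: 7909463 = 7·1129923 + 2
11: 7909463 = 11·719042 + 1
13: 7909463 = 13·608420 + 3
17: 7909463 = 17·465262 + 9
19: 7909463 = 19·416287 + 10
23: 7909463 = 23·343889 + 16
29: 7909463 = 29·272740 + 3
31: 7909463 = 31·255143 + 30
37: 7909463 = 37·213769 + 10
41: 7909463 = 41·192913 + 30
43: 7909463 = 43·183941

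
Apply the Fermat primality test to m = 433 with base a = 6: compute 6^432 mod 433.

6^1 ≡ 6 (mod 433)
6^2 ≡ 6^2 = 36 ≡ 36 (mod 433)
6^4 ≡ 36^2 = 1296 ≡ 430 (mod 433)
6^8 ≡ 430^2 = 184900 ≡ 9 (mod 433)
6^16 ≡ 9^2 = 81 ≡ 81 (mod 433)
6^32 ≡ 81^2 = 6561 ≡ 66 (mod 433)
6^64 ≡ 66^2 = 4356 ≡ 26 (mod 433)
6^128 ≡ 26^2 = 676 ≡ 243 (mod 433)
6^256 ≡ 243^2 = 59049 ≡ 161 (mod 433)
432 = 256 + 128 + 32 + 16 in binary powers of 2.
So 6^432 ≡ 161 · 243 · 66 · 81 ≡ 1 (mod 433).
Since the result is 1, base 6 gives no evidence that 433 is composite.

1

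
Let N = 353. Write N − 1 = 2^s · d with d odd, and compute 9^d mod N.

304

353 − 1 = 352 = 2^5 · 11, so d = 11.
9^1 ≡ 9 (mod 353)
9^2 ≡ 9^2 = 81 ≡ 81 (mod 353)
9^4 ≡ 81^2 = 6561 ≡ 207 (mod 353)
9^8 ≡ 207^2 = 42849 ≡ 136 (mod 353)
11 = 8 + 2 + 1 in binary powers of 2.
So 9^11 ≡ 136 · 81 · 9 ≡ 304 (mod 353).
Squaring chain: 304 → 283 → 311 → 352 → 1; reaches −1, so base 9 does not prove 353 composite.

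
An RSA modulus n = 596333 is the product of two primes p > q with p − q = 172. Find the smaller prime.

Since p = q + 172, we have 596333 = q(q + 172), so q² + 172q − 596333 = 0.
Discriminant: 172² + 4·596333 = 29584 + 2385332 = 2414916; √2414916 = 1554.
q = (−172 + 1554)/2 = 691, and p = q + 172 = 863.
Check: 691 · 863 = 596333.

691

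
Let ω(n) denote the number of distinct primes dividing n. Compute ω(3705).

3705 = 3 · 1235
1235 = 5 · 247
247 = 13 · 19
3705 = 3 · 5 · 13 · 19, which has 4 distinct prime factors.

4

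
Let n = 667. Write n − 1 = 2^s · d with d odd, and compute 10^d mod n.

667 − 1 = 666 = 2^1 · 333, so d = 333.
10^1 ≡ 10 (mod 667)
10^2 ≡ 10^2 = 100 ≡ 100 (mod 667)
10^4 ≡ 100^2 = 10000 ≡ 662 (mod 667)
10^8 ≡ 662^2 = 438244 ≡ 25 (mod 667)
10^16 ≡ 25^2 = 625 ≡ 625 (mod 667)
10^32 ≡ 625^2 = 390625 ≡ 430 (mod 667)
10^64 ≡ 430^2 = 184900 ≡ 141 (mod 667)
10^128 ≡ 141^2 = 19881 ≡ 538 (mod 667)
10^256 ≡ 538^2 = 289444 ≡ 633 (mod 667)
333 = 256 + 64 + 8 + 4 + 1 in binary powers of 2.
So 10^333 ≡ 633 · 141 · 25 · 662 · 10 ≡ 172 (mod 667).
Squaring chain: 172; never reaches −1, so base 10 is a Miller–Rabin witness that 667 is composite.

172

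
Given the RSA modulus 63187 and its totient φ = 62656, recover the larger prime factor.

φ(n) = (p−1)(q−1) = n − (p+q) + 1, so p + q = 63187 − 62656 + 1 = 532.
p and q are the roots of t² − 532t + 63187 = 0.
Discriminant: 532² − 4·63187 = 283024 − 252748 = 30276; √30276 = 174.
q = (532 − 174)/2 = 179, p = (532 + 174)/2 = 353.
Check: 179 · 353 = 63187.

353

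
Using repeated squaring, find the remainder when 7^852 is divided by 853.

7^1 ≡ 7 (mod 853)
7^2 ≡ 7^2 = 49 ≡ 49 (mod 853)
7^4 ≡ 49^2 = 2401 ≡ 695 (mod 853)
7^8 ≡ 695^2 = 483025 ≡ 227 (mod 853)
7^16 ≡ 227^2 = 51529 ≡ 349 (mod 853)
7^32 ≡ 349^2 = 121801 ≡ 675 (mod 853)
7^64 ≡ 675^2 = 455625 ≡ 123 (mod 853)
7^128 ≡ 123^2 = 15129 ≡ 628 (mod 853)
7^256 ≡ 628^2 = 394384 ≡ 298 (mod 853)
7^512 ≡ 298^2 = 88804 ≡ 92 (mod 853)
852 = 512 + 256 + 64 + 16 + 4 in binary powers of 2.
So 7^852 ≡ 92 · 298 · 123 · 349 · 695 ≡ 1 (mod 853).
Since the result is 1, base 7 gives no evidence that 853 is composite.

1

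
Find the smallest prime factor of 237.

237 is odd.
Digit sum 12, divisible by 3.

3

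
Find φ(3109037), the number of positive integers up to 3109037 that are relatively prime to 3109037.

Factor: 3109037 = 89 · 181 · 193.
φ(3109037) = (89−1) · (181−1) · (193−1) = 88 · 180 · 192 = 3041280.

3041280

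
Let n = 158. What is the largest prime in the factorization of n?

79

158 = 2 · 79
79 is prime.
So 158 = 2 · 79; the largest prime factor is 79.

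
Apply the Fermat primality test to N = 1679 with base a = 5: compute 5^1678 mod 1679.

5^1 ≡ 5 (mod 1679)
5^2 ≡ 5^2 = 25 ≡ 25 (mod 1679)
5^4 ≡ 25^2 = 625 ≡ 625 (mod 1679)
5^8 ≡ 625^2 = 390625 ≡ 1097 (mod 1679)
5^16 ≡ 1097^2 = 1203409 ≡ 1245 (mod 1679)
5^32 ≡ 1245^2 = 1550025 ≡ 308 (mod 1679)
5^64 ≡ 308^2 = 94864 ≡ 840 (mod 1679)
5^128 ≡ 840^2 = 705600 ≡ 420 (mod 1679)
5^256 ≡ 420^2 = 176400 ≡ 105 (mod 1679)
5^512 ≡ 105^2 = 11025 ≡ 951 (mod 1679)
5^1024 ≡ 951^2 = 904401 ≡ 1099 (mod 1679)
1678 = 1024 + 512 + 128 + 8 + 4 + 2 in binary powers of 2.
So 5^1678 ≡ 1099 · 951 · 420 · 1097 · 625 · 25 ≡ 1618 (mod 1679).
Since 1618 ≠ 1, base 5 is a Fermat witness: 1679 is composite.

1618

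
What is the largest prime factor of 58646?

58646 = 2 · 29323
29323 = 7 · 4189
4189 = 59 · 71
71 is prime.
So 58646 = 2 · 7 · 59 · 71; the largest prime factor is 71.

71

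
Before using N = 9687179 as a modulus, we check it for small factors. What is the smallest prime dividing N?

83

9687179 is odd.
Digit sum 47, not divisible by 3.
Ends in 9: not divisible by 5.
7: 9687179 = 7·1383882 + 5
11: 9687179 = 11·880652 + 7
13: 9687179 = 13·745167 + 8
17: 9687179 = 17·569834 + 1
19: 9687179 = 19·509851 + 10
23: 9687179 = 23·421181 + 16
29: 9687179 = 29·334040 + 19
31: 9687179 = 31·312489 + 20
37: 9687179 = 37·261815 + 24
41: 9687179 = 41·236272 + 27
43: 9687179 = 43·225283 + 10
47: 9687179 = 47·206110 + 9
53: 9687179 = 53·182776 + 51
59: 9687179 = 59·164189 + 28
61: 9687179 = 61·158806 + 13
67: 9687179 = 67·144584 + 51
71: 9687179 = 71·136439 + 10
73: 9687179 = 73·132701 + 6
79: 9687179 = 79·122622 + 41
83: 9687179 = 83·116713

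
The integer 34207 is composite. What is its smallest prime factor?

34207 is odd.
Digit sum 16, not divisible by 3.
Ends in 7: not divisible by 5.
7: 34207 = 7·4886 + 5
11: 34207 = 11·3109 + 8
13: 34207 = 13·2631 + 4
17: 34207 = 17·2012 + 3
19: 34207 = 19·1800 + 7
23: 34207 = 23·1487 + 6
29: 34207 = 29·1179 + 16
31: 34207 = 31·1103 + 14
37: 34207 = 37·924 + 19
41: 34207 = 41·834 + 13
43: 34207 = 43·795 + 22
47: 34207 = 47·727 + 38
53: 34207 = 53·645 + 22
59: 34207 = 59·579 + 46
61: 34207 = 61·560 + 47
67: 34207 = 67·510 + 37
71: 34207 = 71·481 + 56
73: 34207 = 73·468 + 43
79: 34207 = 79·433

79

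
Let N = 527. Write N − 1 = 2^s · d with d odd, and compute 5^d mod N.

180

527 − 1 = 526 = 2^1 · 263, so d = 263.
5^1 ≡ 5 (mod 527)
5^2 ≡ 5^2 = 25 ≡ 25 (mod 527)
5^4 ≡ 25^2 = 625 ≡ 98 (mod 527)
5^8 ≡ 98^2 = 9604 ≡ 118 (mod 527)
5^16 ≡ 118^2 = 13924 ≡ 222 (mod 527)
5^32 ≡ 222^2 = 49284 ≡ 273 (mod 527)
5^64 ≡ 273^2 = 74529 ≡ 222 (mod 527)
5^128 ≡ 222^2 = 49284 ≡ 273 (mod 527)
5^256 ≡ 273^2 = 74529 ≡ 222 (mod 527)
263 = 256 + 4 + 2 + 1 in binary powers of 2.
So 5^263 ≡ 222 · 98 · 25 · 5 ≡ 180 (mod 527).
Squaring chain: 180; never reaches −1, so base 5 is a Miller–Rabin witness that 527 is composite.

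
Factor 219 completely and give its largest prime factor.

73

219 = 3 · 73
73 is prime.
So 219 = 3 · 73; the largest prime factor is 73.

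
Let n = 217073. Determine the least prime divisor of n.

17

217073 is odd.
Digit sum 20, not divisible by 3.
Ends in 3: not divisible by 5.
7: 217073 = 7·31010 + 3
11: 217073 = 11·19733 + 10
13: 217073 = 13·16697 + 12
17: 217073 = 17·12769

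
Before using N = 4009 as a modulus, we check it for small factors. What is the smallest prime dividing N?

4009 is odd.
Digit sum 13, not divisible by 3.
Ends in 9: not divisible by 5.
7: 4009 = 7·572 + 5
11: 4009 = 11·364 + 5
13: 4009 = 13·308 + 5
17: 4009 = 17·235 + 14
19: 4009 = 19·211

19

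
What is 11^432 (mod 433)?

1

11^1 ≡ 11 (mod 433)
11^2 ≡ 11^2 = 121 ≡ 121 (mod 433)
11^4 ≡ 121^2 = 14641 ≡ 352 (mod 433)
11^8 ≡ 352^2 = 123904 ≡ 66 (mod 433)
11^16 ≡ 66^2 = 4356 ≡ 26 (mod 433)
11^32 ≡ 26^2 = 676 ≡ 243 (mod 433)
11^64 ≡ 243^2 = 59049 ≡ 161 (mod 433)
11^128 ≡ 161^2 = 25921 ≡ 374 (mod 433)
11^256 ≡ 374^2 = 139876 ≡ 17 (mod 433)
432 = 256 + 128 + 32 + 16 in binary powers of 2.
So 11^432 ≡ 17 · 374 · 243 · 26 ≡ 1 (mod 433).
Since the result is 1, base 11 gives no evidence that 433 is composite.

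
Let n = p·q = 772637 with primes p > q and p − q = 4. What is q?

Since p = q + 4, we have 772637 = q(q + 4), so q² + 4q − 772637 = 0.
Discriminant: 4² + 4·772637 = 16 + 3090548 = 3090564; √3090564 = 1758.
q = (−4 + 1758)/2 = 877, and p = q + 4 = 881.
Check: 877 · 881 = 772637.

877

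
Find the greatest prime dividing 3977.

97

3977 = 41 · 97
97 is prime.
So 3977 = 41 · 97; the largest prime factor is 97.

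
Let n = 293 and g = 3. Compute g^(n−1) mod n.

3^1 ≡ 3 (mod 293)
3^2 ≡ 3^2 = 9 ≡ 9 (mod 293)
3^4 ≡ 9^2 = 81 ≡ 81 (mod 293)
3^8 ≡ 81^2 = 6561 ≡ 115 (mod 293)
3^16 ≡ 115^2 = 13225 ≡ 40 (mod 293)
3^32 ≡ 40^2 = 1600 ≡ 135 (mod 293)
3^64 ≡ 135^2 = 18225 ≡ 59 (mod 293)
3^128 ≡ 59^2 = 3481 ≡ 258 (mod 293)
3^256 ≡ 258^2 = 66564 ≡ 53 (mod 293)
292 = 256 + 32 + 4 in binary powers of 2.
So 3^292 ≡ 53 · 135 · 81 ≡ 1 (mod 293).
Since the result is 1, base 3 gives no evidence that 293 is composite.

1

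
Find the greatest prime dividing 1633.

71

1633 = 23 · 71
71 is prime.
So 1633 = 23 · 71; the largest prime factor is 71.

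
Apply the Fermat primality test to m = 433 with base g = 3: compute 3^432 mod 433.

1

3^1 ≡ 3 (mod 433)
3^2 ≡ 3^2 = 9 ≡ 9 (mod 433)
3^4 ≡ 9^2 = 81 ≡ 81 (mod 433)
3^8 ≡ 81^2 = 6561 ≡ 66 (mod 433)
3^16 ≡ 66^2 = 4356 ≡ 26 (mod 433)
3^32 ≡ 26^2 = 676 ≡ 243 (mod 433)
3^64 ≡ 243^2 = 59049 ≡ 161 (mod 433)
3^128 ≡ 161^2 = 25921 ≡ 374 (mod 433)
3^256 ≡ 374^2 = 139876 ≡ 17 (mod 433)
432 = 256 + 128 + 32 + 16 in binary powers of 2.
So 3^432 ≡ 17 · 374 · 243 · 26 ≡ 1 (mod 433).
Since the result is 1, base 3 gives no evidence that 433 is composite.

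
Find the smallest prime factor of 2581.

29

2581 is odd.
Digit sum 16, not divisible by 3.
Ends in 1: not divisible by 5.
7: 2581 = 7·368 + 5
11: 2581 = 11·234 + 7
13: 2581 = 13·198 + 7
17: 2581 = 17·151 + 14
19: 2581 = 19·135 + 16
23: 2581 = 23·112 + 5
29: 2581 = 29·89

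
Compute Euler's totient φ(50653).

49284

Factor: 50653 = 37^3.
φ(50653) = 37^2·(37−1) = 49284.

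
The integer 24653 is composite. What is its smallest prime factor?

24653 is odd.
Digit sum 20, not divisible by 3.
Ends in 3: not divisible by 5.
7: 24653 = 7·3521 + 6
11: 24653 = 11·2241 + 2
13: 24653 = 13·1896 + 5
17: 24653 = 17·1450 + 3
19: 24653 = 19·1297 + 10
23: 24653 = 23·1071 + 20
29: 24653 = 29·850 + 3
31: 24653 = 31·795 + 8
37: 24653 = 37·666 + 11
41: 24653 = 41·601 + 12
43: 24653 = 43·573 + 14
47: 24653 = 47·524 + 25
53: 24653 = 53·465 + 8
59: 24653 = 59·417 + 50
61: 24653 = 61·404 + 9
67: 24653 = 67·367 + 64
71: 24653 = 71·347 + 16
73: 24653 = 73·337 + 52
79: 24653 = 79·312 + 5
83: 24653 = 83·297 + 2
89: 24653 = 89·277

89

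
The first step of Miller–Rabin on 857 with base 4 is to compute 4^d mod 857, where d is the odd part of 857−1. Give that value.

857 − 1 = 856 = 2^3 · 107, so d = 107.
4^1 ≡ 4 (mod 857)
4^2 ≡ 4^2 = 16 ≡ 16 (mod 857)
4^4 ≡ 16^2 = 256 ≡ 256 (mod 857)
4^8 ≡ 256^2 = 65536 ≡ 404 (mod 857)
4^16 ≡ 404^2 = 163216 ≡ 386 (mod 857)
4^32 ≡ 386^2 = 148996 ≡ 735 (mod 857)
4^64 ≡ 735^2 = 540225 ≡ 315 (mod 857)
107 = 64 + 32 + 8 + 2 + 1 in binary powers of 2.
So 4^107 ≡ 315 · 735 · 404 · 16 · 4 ≡ 856 (mod 857).
Since 4^d ≡ 856 (mod 857), base 4 does not prove 857 composite.

856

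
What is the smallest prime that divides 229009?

229009 is odd.
Digit sum 22, not divisible by 3.
Ends in 9: not divisible by 5.
7: 229009 = 7·32715 + 4
11: 229009 = 11·20819

11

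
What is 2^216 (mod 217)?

2^1 ≡ 2 (mod 217)
2^2 ≡ 2^2 = 4 ≡ 4 (mod 217)
2^4 ≡ 4^2 = 16 ≡ 16 (mod 217)
2^8 ≡ 16^2 = 256 ≡ 39 (mod 217)
2^16 ≡ 39^2 = 1521 ≡ 2 (mod 217)
2^32 ≡ 2^2 = 4 ≡ 4 (mod 217)
2^64 ≡ 4^2 = 16 ≡ 16 (mod 217)
2^128 ≡ 16^2 = 256 ≡ 39 (mod 217)
216 = 128 + 64 + 16 + 8 in binary powers of 2.
So 2^216 ≡ 39 · 16 · 2 · 39 ≡ 64 (mod 217).
Since 64 ≠ 1, base 2 is a Fermat witness: 217 is composite.

64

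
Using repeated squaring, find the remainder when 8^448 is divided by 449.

1

8^1 ≡ 8 (mod 449)
8^2 ≡ 8^2 = 64 ≡ 64 (mod 449)
8^4 ≡ 64^2 = 4096 ≡ 55 (mod 449)
8^8 ≡ 55^2 = 3025 ≡ 331 (mod 449)
8^16 ≡ 331^2 = 109561 ≡ 5 (mod 449)
8^32 ≡ 5^2 = 25 ≡ 25 (mod 449)
8^64 ≡ 25^2 = 625 ≡ 176 (mod 449)
8^128 ≡ 176^2 = 30976 ≡ 444 (mod 449)
8^256 ≡ 444^2 = 197136 ≡ 25 (mod 449)
448 = 256 + 128 + 64 in binary powers of 2.
So 8^448 ≡ 25 · 444 · 176 ≡ 1 (mod 449).
Since the result is 1, base 8 gives no evidence that 449 is composite.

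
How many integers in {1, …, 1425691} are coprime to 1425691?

1385472

Factor: 1425691 = 83 · 89 · 193.
φ(1425691) = (83−1) · (89−1) · (193−1) = 82 · 88 · 192 = 1385472.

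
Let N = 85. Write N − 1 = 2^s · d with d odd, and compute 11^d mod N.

85 − 1 = 84 = 2^2 · 21, so d = 21.
11^1 ≡ 11 (mod 85)
11^2 ≡ 11^2 = 121 ≡ 36 (mod 85)
11^4 ≡ 36^2 = 1296 ≡ 21 (mod 85)
11^8 ≡ 21^2 = 441 ≡ 16 (mod 85)
11^16 ≡ 16^2 = 256 ≡ 1 (mod 85)
21 = 16 + 4 + 1 in binary powers of 2.
So 11^21 ≡ 1 · 21 · 11 ≡ 61 (mod 85).
Squaring chain: 61 → 66; never reaches −1, so base 11 is a Miller–Rabin witness that 85 is composite.

61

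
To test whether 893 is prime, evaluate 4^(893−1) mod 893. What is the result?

61

4^1 ≡ 4 (mod 893)
4^2 ≡ 4^2 = 16 ≡ 16 (mod 893)
4^4 ≡ 16^2 = 256 ≡ 256 (mod 893)
4^8 ≡ 256^2 = 65536 ≡ 347 (mod 893)
4^16 ≡ 347^2 = 120409 ≡ 747 (mod 893)
4^32 ≡ 747^2 = 558009 ≡ 777 (mod 893)
4^64 ≡ 777^2 = 603729 ≡ 61 (mod 893)
4^128 ≡ 61^2 = 3721 ≡ 149 (mod 893)
4^256 ≡ 149^2 = 22201 ≡ 769 (mod 893)
4^512 ≡ 769^2 = 591361 ≡ 195 (mod 893)
892 = 512 + 256 + 64 + 32 + 16 + 8 + 4 in binary powers of 2.
So 4^892 ≡ 195 · 769 · 61 · 777 · 747 · 347 · 256 ≡ 61 (mod 893).
Since 61 ≠ 1, base 4 is a Fermat witness: 893 is composite.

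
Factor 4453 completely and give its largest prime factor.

4453 = 61 · 73
73 is prime.
So 4453 = 61 · 73; the largest prime factor is 73.

73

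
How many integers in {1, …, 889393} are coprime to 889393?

858624

Factor: 889393 = 53 · 97 · 173.
φ(889393) = (53−1) · (97−1) · (173−1) = 52 · 96 · 172 = 858624.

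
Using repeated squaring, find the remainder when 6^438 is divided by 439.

1

6^1 ≡ 6 (mod 439)
6^2 ≡ 6^2 = 36 ≡ 36 (mod 439)
6^4 ≡ 36^2 = 1296 ≡ 418 (mod 439)
6^8 ≡ 418^2 = 174724 ≡ 2 (mod 439)
6^16 ≡ 2^2 = 4 ≡ 4 (mod 439)
6^32 ≡ 4^2 = 16 ≡ 16 (mod 439)
6^64 ≡ 16^2 = 256 ≡ 256 (mod 439)
6^128 ≡ 256^2 = 65536 ≡ 125 (mod 439)
6^256 ≡ 125^2 = 15625 ≡ 260 (mod 439)
438 = 256 + 128 + 32 + 16 + 4 + 2 in binary powers of 2.
So 6^438 ≡ 260 · 125 · 16 · 4 · 418 · 36 ≡ 1 (mod 439).
Since the result is 1, base 6 gives no evidence that 439 is composite.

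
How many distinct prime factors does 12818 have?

12818 = 2 · 6409
6409 = 13 · 493
493 = 17 · 29
12818 = 2 · 13 · 17 · 29, which has 4 distinct prime factors.

4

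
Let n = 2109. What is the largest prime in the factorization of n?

37

2109 = 3 · 703
703 = 19 · 37
37 is prime.
So 2109 = 3 · 19 · 37; the largest prime factor is 37.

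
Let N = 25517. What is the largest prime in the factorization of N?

79

25517 = 17 · 1501
1501 = 19 · 79
79 is prime.
So 25517 = 17 · 19 · 79; the largest prime factor is 79.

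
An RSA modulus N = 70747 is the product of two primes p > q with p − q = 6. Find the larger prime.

Since p = q + 6, we have 70747 = q(q + 6), so q² + 6q − 70747 = 0.
Discriminant: 6² + 4·70747 = 36 + 282988 = 283024; √283024 = 532.
q = (−6 + 532)/2 = 263, and p = q + 6 = 269.
Check: 263 · 269 = 70747.

269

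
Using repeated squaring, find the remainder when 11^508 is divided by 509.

11^1 ≡ 11 (mod 509)
11^2 ≡ 11^2 = 121 ≡ 121 (mod 509)
11^4 ≡ 121^2 = 14641 ≡ 389 (mod 509)
11^8 ≡ 389^2 = 151321 ≡ 148 (mod 509)
11^16 ≡ 148^2 = 21904 ≡ 17 (mod 509)
11^32 ≡ 17^2 = 289 ≡ 289 (mod 509)
11^64 ≡ 289^2 = 83521 ≡ 45 (mod 509)
11^128 ≡ 45^2 = 2025 ≡ 498 (mod 509)
11^256 ≡ 498^2 = 248004 ≡ 121 (mod 509)
508 = 256 + 128 + 64 + 32 + 16 + 8 + 4 in binary powers of 2.
So 11^508 ≡ 121 · 498 · 45 · 289 · 17 · 148 · 389 ≡ 1 (mod 509).
Since the result is 1, base 11 gives no evidence that 509 is composite.

1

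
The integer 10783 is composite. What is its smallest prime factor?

10783 is odd.
Digit sum 19, not divisible by 3.
Ends in 3: not divisible by 5.
7: 10783 = 7·1540 + 3
11: 10783 = 11·980 + 3
13: 10783 = 13·829 + 6
17: 10783 = 17·634 + 5
19: 10783 = 19·567 + 10
23: 10783 = 23·468 + 19
29: 10783 = 29·371 + 24
31: 10783 = 31·347 + 26
37: 10783 = 37·291 + 16
41: 10783 = 41·263

41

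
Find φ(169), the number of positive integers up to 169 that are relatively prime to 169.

Factor: 169 = 13^2.
φ(169) = 13^1·(13−1) = 156.

156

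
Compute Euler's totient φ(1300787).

1263168

Factor: 1300787 = 73 · 103 · 173.
φ(1300787) = (73−1) · (103−1) · (173−1) = 72 · 102 · 172 = 1263168.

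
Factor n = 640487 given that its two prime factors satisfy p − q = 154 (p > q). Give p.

Since p = q + 154, we have 640487 = q(q + 154), so q² + 154q − 640487 = 0.
Discriminant: 154² + 4·640487 = 23716 + 2561948 = 2585664; √2585664 = 1608.
q = (−154 + 1608)/2 = 727, and p = q + 154 = 881.
Check: 727 · 881 = 640487.

881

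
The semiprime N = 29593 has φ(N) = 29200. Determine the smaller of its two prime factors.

101

φ(n) = (p−1)(q−1) = n − (p+q) + 1, so p + q = 29593 − 29200 + 1 = 394.
p and q are the roots of t² − 394t + 29593 = 0.
Discriminant: 394² − 4·29593 = 155236 − 118372 = 36864; √36864 = 192.
q = (394 − 192)/2 = 101, p = (394 + 192)/2 = 293.
Check: 101 · 293 = 29593.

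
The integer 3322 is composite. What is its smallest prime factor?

3322 is even: 2 divides it.

2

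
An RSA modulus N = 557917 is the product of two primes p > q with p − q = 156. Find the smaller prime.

673

Since p = q + 156, we have 557917 = q(q + 156), so q² + 156q − 557917 = 0.
Discriminant: 156² + 4·557917 = 24336 + 2231668 = 2256004; √2256004 = 1502.
q = (−156 + 1502)/2 = 673, and p = q + 156 = 829.
Check: 673 · 829 = 557917.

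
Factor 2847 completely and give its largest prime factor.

2847 = 3 · 949
949 = 13 · 73
73 is prime.
So 2847 = 3 · 13 · 73; the largest prime factor is 73.

73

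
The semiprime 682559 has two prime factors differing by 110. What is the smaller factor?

773

Since p = q + 110, we have 682559 = q(q + 110), so q² + 110q − 682559 = 0.
Discriminant: 110² + 4·682559 = 12100 + 2730236 = 2742336; √2742336 = 1656.
q = (−110 + 1656)/2 = 773, and p = q + 110 = 883.
Check: 773 · 883 = 682559.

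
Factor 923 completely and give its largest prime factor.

71

923 = 13 · 71
71 is prime.
So 923 = 13 · 71; the largest prime factor is 71.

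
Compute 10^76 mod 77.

10^1 ≡ 10 (mod 77)
10^2 ≡ 10^2 = 100 ≡ 23 (mod 77)
10^4 ≡ 23^2 = 529 ≡ 67 (mod 77)
10^8 ≡ 67^2 = 4489 ≡ 23 (mod 77)
10^16 ≡ 23^2 = 529 ≡ 67 (mod 77)
10^32 ≡ 67^2 = 4489 ≡ 23 (mod 77)
10^64 ≡ 23^2 = 529 ≡ 67 (mod 77)
76 = 64 + 8 + 4 in binary powers of 2.
So 10^76 ≡ 67 · 23 · 67 ≡ 67 (mod 77).
Since 67 ≠ 1, base 10 is a Fermat witness: 77 is composite.

67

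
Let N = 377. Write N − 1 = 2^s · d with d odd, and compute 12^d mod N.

377 − 1 = 376 = 2^3 · 47, so d = 47.
12^1 ≡ 12 (mod 377)
12^2 ≡ 12^2 = 144 ≡ 144 (mod 377)
12^4 ≡ 144^2 = 20736 ≡ 1 (mod 377)
12^8 ≡ 1^2 = 1 ≡ 1 (mod 377)
12^16 ≡ 1^2 = 1 ≡ 1 (mod 377)
12^32 ≡ 1^2 = 1 ≡ 1 (mod 377)
47 = 32 + 8 + 4 + 2 + 1 in binary powers of 2.
So 12^47 ≡ 1 · 1 · 1 · 144 · 12 ≡ 220 (mod 377).
Squaring chain: 220 → 144 → 1; never reaches −1, so base 12 is a Miller–Rabin witness that 377 is composite.

220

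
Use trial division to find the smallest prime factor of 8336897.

89

8336897 is odd.
Digit sum 44, not divisible by 3.
Ends in 7: not divisible by 5.
7: 8336897 = 7·1190985 + 2
11: 8336897 = 11·757899 + 8
13: 8336897 = 13·641299 + 10
17: 8336897 = 17·490405 + 12
19: 8336897 = 19·438784 + 1
23: 8336897 = 23·362473 + 18
29: 8336897 = 29·287479 + 6
31: 8336897 = 31·268932 + 5
37: 8336897 = 37·225321 + 20
41: 8336897 = 41·203338 + 39
43: 8336897 = 43·193881 + 14
47: 8336897 = 47·177380 + 37
53: 8336897 = 53·157299 + 50
59: 8336897 = 59·141303 + 20
61: 8336897 = 61·136670 + 27
67: 8336897 = 67·124431 + 20
71: 8336897 = 71·117421 + 6
73: 8336897 = 73·114204 + 5
79: 8336897 = 79·105530 + 27
83: 8336897 = 83·100444 + 45
89: 8336897 = 89·93673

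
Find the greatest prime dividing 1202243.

1202243 = 7 · 171749
171749 = 41 · 4189
4189 = 59 · 71
71 is prime.
So 1202243 = 7 · 41 · 59 · 71; the largest prime factor is 71.

71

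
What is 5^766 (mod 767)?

5^1 ≡ 5 (mod 767)
5^2 ≡ 5^2 = 25 ≡ 25 (mod 767)
5^4 ≡ 25^2 = 625 ≡ 625 (mod 767)
5^8 ≡ 625^2 = 390625 ≡ 222 (mod 767)
5^16 ≡ 222^2 = 49284 ≡ 196 (mod 767)
5^32 ≡ 196^2 = 38416 ≡ 66 (mod 767)
5^64 ≡ 66^2 = 4356 ≡ 521 (mod 767)
5^128 ≡ 521^2 = 271441 ≡ 690 (mod 767)
5^256 ≡ 690^2 = 476100 ≡ 560 (mod 767)
5^512 ≡ 560^2 = 313600 ≡ 664 (mod 767)
766 = 512 + 128 + 64 + 32 + 16 + 8 + 4 + 2 in binary powers of 2.
So 5^766 ≡ 664 · 690 · 521 · 66 · 196 · 222 · 625 · 25 ≡ 454 (mod 767).
Since 454 ≠ 1, base 5 is a Fermat witness: 767 is composite.

454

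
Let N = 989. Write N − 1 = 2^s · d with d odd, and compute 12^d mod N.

989 − 1 = 988 = 2^2 · 247, so d = 247.
12^1 ≡ 12 (mod 989)
12^2 ≡ 12^2 = 144 ≡ 144 (mod 989)
12^4 ≡ 144^2 = 20736 ≡ 956 (mod 989)
12^8 ≡ 956^2 = 913936 ≡ 100 (mod 989)
12^16 ≡ 100^2 = 10000 ≡ 110 (mod 989)
12^32 ≡ 110^2 = 12100 ≡ 232 (mod 989)
12^64 ≡ 232^2 = 53824 ≡ 418 (mod 989)
12^128 ≡ 418^2 = 174724 ≡ 660 (mod 989)
247 = 128 + 64 + 32 + 16 + 4 + 2 + 1 in binary powers of 2.
So 12^247 ≡ 660 · 418 · 232 · 110 · 956 · 144 · 12 ≡ 363 (mod 989).
Squaring chain: 363 → 232; never reaches −1, so base 12 is a Miller–Rabin witness that 989 is composite.

363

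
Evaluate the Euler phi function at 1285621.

1244880

Factor: 1285621 = 53 · 127 · 191.
φ(1285621) = (53−1) · (127−1) · (191−1) = 52 · 126 · 190 = 1244880.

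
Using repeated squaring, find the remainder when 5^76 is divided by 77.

5^1 ≡ 5 (mod 77)
5^2 ≡ 5^2 = 25 ≡ 25 (mod 77)
5^4 ≡ 25^2 = 625 ≡ 9 (mod 77)
5^8 ≡ 9^2 = 81 ≡ 4 (mod 77)
5^16 ≡ 4^2 = 16 ≡ 16 (mod 77)
5^32 ≡ 16^2 = 256 ≡ 25 (mod 77)
5^64 ≡ 25^2 = 625 ≡ 9 (mod 77)
76 = 64 + 8 + 4 in binary powers of 2.
So 5^76 ≡ 9 · 4 · 9 ≡ 16 (mod 77).
Since 16 ≠ 1, base 5 is a Fermat witness: 77 is composite.

16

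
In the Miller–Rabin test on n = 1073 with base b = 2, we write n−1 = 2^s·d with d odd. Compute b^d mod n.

540

1073 − 1 = 1072 = 2^4 · 67, so d = 67.
2^1 ≡ 2 (mod 1073)
2^2 ≡ 2^2 = 4 ≡ 4 (mod 1073)
2^4 ≡ 4^2 = 16 ≡ 16 (mod 1073)
2^8 ≡ 16^2 = 256 ≡ 256 (mod 1073)
2^16 ≡ 256^2 = 65536 ≡ 83 (mod 1073)
2^32 ≡ 83^2 = 6889 ≡ 451 (mod 1073)
2^64 ≡ 451^2 = 203401 ≡ 604 (mod 1073)
67 = 64 + 2 + 1 in binary powers of 2.
So 2^67 ≡ 604 · 4 · 2 ≡ 540 (mod 1073).
Squaring chain: 540 → 817 → 83 → 451; never reaches −1, so base 2 is a Miller–Rabin witness that 1073 is composite.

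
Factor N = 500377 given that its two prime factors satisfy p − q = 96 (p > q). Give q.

661

Since p = q + 96, we have 500377 = q(q + 96), so q² + 96q − 500377 = 0.
Discriminant: 96² + 4·500377 = 9216 + 2001508 = 2010724; √2010724 = 1418.
q = (−96 + 1418)/2 = 661, and p = q + 96 = 757.
Check: 661 · 757 = 500377.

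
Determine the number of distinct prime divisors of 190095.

190095 = 3 · 63365
63365 = 5 · 12673
12673 = 19 · 667
667 = 23 · 29
190095 = 3 · 5 · 19 · 23 · 29, which has 5 distinct prime factors.

5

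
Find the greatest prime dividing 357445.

97

357445 = 5 · 71489
71489 = 11 · 6499
6499 = 67 · 97
97 is prime.
So 357445 = 5 · 11 · 67 · 97; the largest prime factor is 97.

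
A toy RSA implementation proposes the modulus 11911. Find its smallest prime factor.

11911 is odd.
Digit sum 13, not divisible by 3.
Ends in 1: not divisible by 5.
7: 11911 = 7·1701 + 4
11: 11911 = 11·1082 + 9
13: 11911 = 13·916 + 3
17: 11911 = 17·700 + 11
19: 11911 = 19·626 + 17
23: 11911 = 23·517 + 20
29: 11911 = 29·410 + 21
31: 11911 = 31·384 + 7
37: 11911 = 37·321 + 34
41: 11911 = 41·290 + 21
43: 11911 = 43·277

43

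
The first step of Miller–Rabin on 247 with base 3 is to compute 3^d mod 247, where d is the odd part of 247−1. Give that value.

183

247 − 1 = 246 = 2^1 · 123, so d = 123.
3^1 ≡ 3 (mod 247)
3^2 ≡ 3^2 = 9 ≡ 9 (mod 247)
3^4 ≡ 9^2 = 81 ≡ 81 (mod 247)
3^8 ≡ 81^2 = 6561 ≡ 139 (mod 247)
3^16 ≡ 139^2 = 19321 ≡ 55 (mod 247)
3^32 ≡ 55^2 = 3025 ≡ 61 (mod 247)
3^64 ≡ 61^2 = 3721 ≡ 16 (mod 247)
123 = 64 + 32 + 16 + 8 + 2 + 1 in binary powers of 2.
So 3^123 ≡ 16 · 61 · 55 · 139 · 9 · 3 ≡ 183 (mod 247).
Squaring chain: 183; never reaches −1, so base 3 is a Miller–Rabin witness that 247 is composite.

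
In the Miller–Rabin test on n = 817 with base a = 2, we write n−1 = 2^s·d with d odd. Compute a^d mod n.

817 − 1 = 816 = 2^4 · 51, so d = 51.
2^1 ≡ 2 (mod 817)
2^2 ≡ 2^2 = 4 ≡ 4 (mod 817)
2^4 ≡ 4^2 = 16 ≡ 16 (mod 817)
2^8 ≡ 16^2 = 256 ≡ 256 (mod 817)
2^16 ≡ 256^2 = 65536 ≡ 176 (mod 817)
2^32 ≡ 176^2 = 30976 ≡ 747 (mod 817)
51 = 32 + 16 + 2 + 1 in binary powers of 2.
So 2^51 ≡ 747 · 176 · 4 · 2 ≡ 297 (mod 817).
Squaring chain: 297 → 790 → 729 → 391; never reaches −1, so base 2 is a Miller–Rabin witness that 817 is composite.

297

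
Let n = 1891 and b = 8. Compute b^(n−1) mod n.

1768

8^1 ≡ 8 (mod 1891)
8^2 ≡ 8^2 = 64 ≡ 64 (mod 1891)
8^4 ≡ 64^2 = 4096 ≡ 314 (mod 1891)
8^8 ≡ 314^2 = 98596 ≡ 264 (mod 1891)
8^16 ≡ 264^2 = 69696 ≡ 1620 (mod 1891)
8^32 ≡ 1620^2 = 2624400 ≡ 1583 (mod 1891)
8^64 ≡ 1583^2 = 2505889 ≡ 314 (mod 1891)
8^128 ≡ 314^2 = 98596 ≡ 264 (mod 1891)
8^256 ≡ 264^2 = 69696 ≡ 1620 (mod 1891)
8^512 ≡ 1620^2 = 2624400 ≡ 1583 (mod 1891)
8^1024 ≡ 1583^2 = 2505889 ≡ 314 (mod 1891)
1890 = 1024 + 512 + 256 + 64 + 32 + 2 in binary powers of 2.
So 8^1890 ≡ 314 · 1583 · 1620 · 314 · 1583 · 64 ≡ 1768 (mod 1891).
Since 1768 ≠ 1, base 8 is a Fermat witness: 1891 is composite.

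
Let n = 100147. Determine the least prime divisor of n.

100147 is odd.
Digit sum 13, not divisible by 3.
Ends in 7: not divisible by 5.
7: 100147 = 7·14306 + 5
11: 100147 = 11·9104 + 3
13: 100147 = 13·7703 + 8
17: 100147 = 17·5891

17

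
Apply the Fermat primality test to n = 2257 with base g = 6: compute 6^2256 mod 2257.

741

6^1 ≡ 6 (mod 2257)
6^2 ≡ 6^2 = 36 ≡ 36 (mod 2257)
6^4 ≡ 36^2 = 1296 ≡ 1296 (mod 2257)
6^8 ≡ 1296^2 = 1679616 ≡ 408 (mod 2257)
6^16 ≡ 408^2 = 166464 ≡ 1703 (mod 2257)
6^32 ≡ 1703^2 = 2900209 ≡ 2221 (mod 2257)
6^64 ≡ 2221^2 = 4932841 ≡ 1296 (mod 2257)
6^128 ≡ 1296^2 = 1679616 ≡ 408 (mod 2257)
6^256 ≡ 408^2 = 166464 ≡ 1703 (mod 2257)
6^512 ≡ 1703^2 = 2900209 ≡ 2221 (mod 2257)
6^1024 ≡ 2221^2 = 4932841 ≡ 1296 (mod 2257)
6^2048 ≡ 1296^2 = 1679616 ≡ 408 (mod 2257)
2256 = 2048 + 128 + 64 + 16 in binary powers of 2.
So 6^2256 ≡ 408 · 408 · 1296 · 1703 ≡ 741 (mod 2257).
Since 741 ≠ 1, base 6 is a Fermat witness: 2257 is composite.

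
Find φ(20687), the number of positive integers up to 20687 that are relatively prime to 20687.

20400

Factor: 20687 = 137 · 151.
φ(20687) = (137−1) · (151−1) = 136 · 150 = 20400.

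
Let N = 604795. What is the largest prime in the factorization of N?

97

604795 = 5 · 120959
120959 = 29 · 4171
4171 = 43 · 97
97 is prime.
So 604795 = 5 · 29 · 43 · 97; the largest prime factor is 97.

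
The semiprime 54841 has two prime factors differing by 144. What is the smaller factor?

173

Since p = q + 144, we have 54841 = q(q + 144), so q² + 144q − 54841 = 0.
Discriminant: 144² + 4·54841 = 20736 + 219364 = 240100; √240100 = 490.
q = (−144 + 490)/2 = 173, and p = q + 144 = 317.
Check: 173 · 317 = 54841.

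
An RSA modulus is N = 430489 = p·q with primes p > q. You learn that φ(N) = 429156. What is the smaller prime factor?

φ(n) = (p−1)(q−1) = n − (p+q) + 1, so p + q = 430489 − 429156 + 1 = 1334.
p and q are the roots of t² − 1334t + 430489 = 0.
Discriminant: 1334² − 4·430489 = 1779556 − 1721956 = 57600; √57600 = 240.
q = (1334 − 240)/2 = 547, p = (1334 + 240)/2 = 787.
Check: 547 · 787 = 430489.

547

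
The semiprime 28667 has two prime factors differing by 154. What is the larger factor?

Since p = q + 154, we have 28667 = q(q + 154), so q² + 154q − 28667 = 0.
Discriminant: 154² + 4·28667 = 23716 + 114668 = 138384; √138384 = 372.
q = (−154 + 372)/2 = 109, and p = q + 154 = 263.
Check: 109 · 263 = 28667.

263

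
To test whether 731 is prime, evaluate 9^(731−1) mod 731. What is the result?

9^1 ≡ 9 (mod 731)
9^2 ≡ 9^2 = 81 ≡ 81 (mod 731)
9^4 ≡ 81^2 = 6561 ≡ 713 (mod 731)
9^8 ≡ 713^2 = 508369 ≡ 324 (mod 731)
9^16 ≡ 324^2 = 104976 ≡ 443 (mod 731)
9^32 ≡ 443^2 = 196249 ≡ 341 (mod 731)
9^64 ≡ 341^2 = 116281 ≡ 52 (mod 731)
9^128 ≡ 52^2 = 2704 ≡ 511 (mod 731)
9^256 ≡ 511^2 = 261121 ≡ 154 (mod 731)
9^512 ≡ 154^2 = 23716 ≡ 324 (mod 731)
730 = 512 + 128 + 64 + 16 + 8 + 2 in binary powers of 2.
So 9^730 ≡ 324 · 511 · 52 · 443 · 324 · 81 ≡ 13 (mod 731).
Since 13 ≠ 1, base 9 is a Fermat witness: 731 is composite.

13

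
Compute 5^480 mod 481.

417

5^1 ≡ 5 (mod 481)
5^2 ≡ 5^2 = 25 ≡ 25 (mod 481)
5^4 ≡ 25^2 = 625 ≡ 144 (mod 481)
5^8 ≡ 144^2 = 20736 ≡ 53 (mod 481)
5^16 ≡ 53^2 = 2809 ≡ 404 (mod 481)
5^32 ≡ 404^2 = 163216 ≡ 157 (mod 481)
5^64 ≡ 157^2 = 24649 ≡ 118 (mod 481)
5^128 ≡ 118^2 = 13924 ≡ 456 (mod 481)
5^256 ≡ 456^2 = 207936 ≡ 144 (mod 481)
480 = 256 + 128 + 64 + 32 in binary powers of 2.
So 5^480 ≡ 144 · 456 · 118 · 157 ≡ 417 (mod 481).
Since 417 ≠ 1, base 5 is a Fermat witness: 481 is composite.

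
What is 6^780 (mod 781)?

6^1 ≡ 6 (mod 781)
6^2 ≡ 6^2 = 36 ≡ 36 (mod 781)
6^4 ≡ 36^2 = 1296 ≡ 515 (mod 781)
6^8 ≡ 515^2 = 265225 ≡ 466 (mod 781)
6^16 ≡ 466^2 = 217156 ≡ 38 (mod 781)
6^32 ≡ 38^2 = 1444 ≡ 663 (mod 781)
6^64 ≡ 663^2 = 439569 ≡ 647 (mod 781)
6^128 ≡ 647^2 = 418609 ≡ 774 (mod 781)
6^256 ≡ 774^2 = 599076 ≡ 49 (mod 781)
6^512 ≡ 49^2 = 2401 ≡ 58 (mod 781)
780 = 512 + 256 + 8 + 4 in binary powers of 2.
So 6^780 ≡ 58 · 49 · 466 · 515 ≡ 375 (mod 781).
Since 375 ≠ 1, base 6 is a Fermat witness: 781 is composite.

375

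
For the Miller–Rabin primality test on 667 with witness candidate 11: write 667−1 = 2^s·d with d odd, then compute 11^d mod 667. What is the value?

667 − 1 = 666 = 2^1 · 333, so d = 333.
11^1 ≡ 11 (mod 667)
11^2 ≡ 11^2 = 121 ≡ 121 (mod 667)
11^4 ≡ 121^2 = 14641 ≡ 634 (mod 667)
11^8 ≡ 634^2 = 401956 ≡ 422 (mod 667)
11^16 ≡ 422^2 = 178084 ≡ 662 (mod 667)
11^32 ≡ 662^2 = 438244 ≡ 25 (mod 667)
11^64 ≡ 25^2 = 625 ≡ 625 (mod 667)
11^128 ≡ 625^2 = 390625 ≡ 430 (mod 667)
11^256 ≡ 430^2 = 184900 ≡ 141 (mod 667)
333 = 256 + 64 + 8 + 4 + 1 in binary powers of 2.
So 11^333 ≡ 141 · 625 · 422 · 634 · 11 ≡ 135 (mod 667).
Squaring chain: 135; never reaches −1, so base 11 is a Miller–Rabin witness that 667 is composite.

135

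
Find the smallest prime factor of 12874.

12874 is even: 2 divides it.

2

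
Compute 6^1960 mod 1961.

1444

6^1 ≡ 6 (mod 1961)
6^2 ≡ 6^2 = 36 ≡ 36 (mod 1961)
6^4 ≡ 36^2 = 1296 ≡ 1296 (mod 1961)
6^8 ≡ 1296^2 = 1679616 ≡ 1000 (mod 1961)
6^16 ≡ 1000^2 = 1000000 ≡ 1851 (mod 1961)
6^32 ≡ 1851^2 = 3426201 ≡ 334 (mod 1961)
6^64 ≡ 334^2 = 111556 ≡ 1740 (mod 1961)
6^128 ≡ 1740^2 = 3027600 ≡ 1777 (mod 1961)
6^256 ≡ 1777^2 = 3157729 ≡ 519 (mod 1961)
6^512 ≡ 519^2 = 269361 ≡ 704 (mod 1961)
6^1024 ≡ 704^2 = 495616 ≡ 1444 (mod 1961)
1960 = 1024 + 512 + 256 + 128 + 32 + 8 in binary powers of 2.
So 6^1960 ≡ 1444 · 704 · 519 · 1777 · 334 · 1000 ≡ 1444 (mod 1961).
Since 1444 ≠ 1, base 6 is a Fermat witness: 1961 is composite.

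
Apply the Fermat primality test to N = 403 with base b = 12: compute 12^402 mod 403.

66

12^1 ≡ 12 (mod 403)
12^2 ≡ 12^2 = 144 ≡ 144 (mod 403)
12^4 ≡ 144^2 = 20736 ≡ 183 (mod 403)
12^8 ≡ 183^2 = 33489 ≡ 40 (mod 403)
12^16 ≡ 40^2 = 1600 ≡ 391 (mod 403)
12^32 ≡ 391^2 = 152881 ≡ 144 (mod 403)
12^64 ≡ 144^2 = 20736 ≡ 183 (mod 403)
12^128 ≡ 183^2 = 33489 ≡ 40 (mod 403)
12^256 ≡ 40^2 = 1600 ≡ 391 (mod 403)
402 = 256 + 128 + 16 + 2 in binary powers of 2.
So 12^402 ≡ 391 · 40 · 391 · 144 ≡ 66 (mod 403).
Since 66 ≠ 1, base 12 is a Fermat witness: 403 is composite.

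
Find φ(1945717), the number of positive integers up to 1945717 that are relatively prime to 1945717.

1892400

Factor: 1945717 = 61 · 167 · 191.
φ(1945717) = (61−1) · (167−1) · (191−1) = 60 · 166 · 190 = 1892400.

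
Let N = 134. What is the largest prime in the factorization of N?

134 = 2 · 67
67 is prime.
So 134 = 2 · 67; the largest prime factor is 67.

67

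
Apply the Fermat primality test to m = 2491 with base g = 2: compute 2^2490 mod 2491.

2^1 ≡ 2 (mod 2491)
2^2 ≡ 2^2 = 4 ≡ 4 (mod 2491)
2^4 ≡ 4^2 = 16 ≡ 16 (mod 2491)
2^8 ≡ 16^2 = 256 ≡ 256 (mod 2491)
2^16 ≡ 256^2 = 65536 ≡ 770 (mod 2491)
2^32 ≡ 770^2 = 592900 ≡ 42 (mod 2491)
2^64 ≡ 42^2 = 1764 ≡ 1764 (mod 2491)
2^128 ≡ 1764^2 = 3111696 ≡ 437 (mod 2491)
2^256 ≡ 437^2 = 190969 ≡ 1653 (mod 2491)
2^512 ≡ 1653^2 = 2732409 ≡ 2273 (mod 2491)
2^1024 ≡ 2273^2 = 5166529 ≡ 195 (mod 2491)
2^2048 ≡ 195^2 = 38025 ≡ 660 (mod 2491)
2490 = 2048 + 256 + 128 + 32 + 16 + 8 + 2 in binary powers of 2.
So 2^2490 ≡ 660 · 1653 · 437 · 42 · 770 · 256 · 4 ≡ 2414 (mod 2491).
Since 2414 ≠ 1, base 2 is a Fermat witness: 2491 is composite.

2414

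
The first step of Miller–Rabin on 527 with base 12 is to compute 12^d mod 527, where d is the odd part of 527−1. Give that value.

527 − 1 = 526 = 2^1 · 263, so d = 263.
12^1 ≡ 12 (mod 527)
12^2 ≡ 12^2 = 144 ≡ 144 (mod 527)
12^4 ≡ 144^2 = 20736 ≡ 183 (mod 527)
12^8 ≡ 183^2 = 33489 ≡ 288 (mod 527)
12^16 ≡ 288^2 = 82944 ≡ 205 (mod 527)
12^32 ≡ 205^2 = 42025 ≡ 392 (mod 527)
12^64 ≡ 392^2 = 153664 ≡ 307 (mod 527)
12^128 ≡ 307^2 = 94249 ≡ 443 (mod 527)
12^256 ≡ 443^2 = 196249 ≡ 205 (mod 527)
263 = 256 + 4 + 2 + 1 in binary powers of 2.
So 12^263 ≡ 205 · 183 · 144 · 12 ≡ 177 (mod 527).
Squaring chain: 177; never reaches −1, so base 12 is a Miller–Rabin witness that 527 is composite.

177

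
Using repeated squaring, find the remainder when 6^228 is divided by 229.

1

6^1 ≡ 6 (mod 229)
6^2 ≡ 6^2 = 36 ≡ 36 (mod 229)
6^4 ≡ 36^2 = 1296 ≡ 151 (mod 229)
6^8 ≡ 151^2 = 22801 ≡ 130 (mod 229)
6^16 ≡ 130^2 = 16900 ≡ 183 (mod 229)
6^32 ≡ 183^2 = 33489 ≡ 55 (mod 229)
6^64 ≡ 55^2 = 3025 ≡ 48 (mod 229)
6^128 ≡ 48^2 = 2304 ≡ 14 (mod 229)
228 = 128 + 64 + 32 + 4 in binary powers of 2.
So 6^228 ≡ 14 · 48 · 55 · 151 ≡ 1 (mod 229).
Since the result is 1, base 6 gives no evidence that 229 is composite.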